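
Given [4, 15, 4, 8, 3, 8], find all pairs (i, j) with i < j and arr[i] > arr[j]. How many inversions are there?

Finding inversions in [4, 15, 4, 8, 3, 8]:

(0, 4): arr[0]=4 > arr[4]=3
(1, 2): arr[1]=15 > arr[2]=4
(1, 3): arr[1]=15 > arr[3]=8
(1, 4): arr[1]=15 > arr[4]=3
(1, 5): arr[1]=15 > arr[5]=8
(2, 4): arr[2]=4 > arr[4]=3
(3, 4): arr[3]=8 > arr[4]=3

Total inversions: 7

The array has 7 inversion(s): (0,4), (1,2), (1,3), (1,4), (1,5), (2,4), (3,4). Each pair (i,j) satisfies i < j and arr[i] > arr[j].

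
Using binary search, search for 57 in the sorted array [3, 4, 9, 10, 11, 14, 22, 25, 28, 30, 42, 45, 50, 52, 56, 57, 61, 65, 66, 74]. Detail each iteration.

Binary search for 57 in [3, 4, 9, 10, 11, 14, 22, 25, 28, 30, 42, 45, 50, 52, 56, 57, 61, 65, 66, 74]:

lo=0, hi=19, mid=9, arr[mid]=30 -> 30 < 57, search right half
lo=10, hi=19, mid=14, arr[mid]=56 -> 56 < 57, search right half
lo=15, hi=19, mid=17, arr[mid]=65 -> 65 > 57, search left half
lo=15, hi=16, mid=15, arr[mid]=57 -> Found target at index 15!

Binary search finds 57 at index 15 after 4 comparisons. The search repeatedly halves the search space by comparing with the middle element.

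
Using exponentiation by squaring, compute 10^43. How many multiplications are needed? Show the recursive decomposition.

Computing 10^43 by squaring (build up from 10^1; each line after the first costs one multiplication):

10^1 = 10
10^2 = (10^1)^2 = 10^2 = 100
10^4 = (10^2)^2 = 100^2 = 10000
10^5 = 10 * 10^4 = 10 * 10000 = 100000
10^10 = (10^5)^2 = 100000^2 = 10000000000
10^20 = (10^10)^2 = 10000000000^2 = 100000000000000000000
10^21 = 10 * 10^20 = 10 * 100000000000000000000 = 1000000000000000000000
10^42 = (10^21)^2 = 1000000000000000000000^2 = 1000000000000000000000000000000000000000000
10^43 = 10 * 10^42 = 10 * 1000000000000000000000000000000000000000000 = 10000000000000000000000000000000000000000000

Result: 10000000000000000000000000000000000000000000
Multiplications needed: 8 (8 lines after 10^1)

10^43 = 10000000000000000000000000000000000000000000. Using exponentiation by squaring, this requires 8 multiplications. The key idea: if the exponent is even, square the half-power; if odd, multiply by the base once.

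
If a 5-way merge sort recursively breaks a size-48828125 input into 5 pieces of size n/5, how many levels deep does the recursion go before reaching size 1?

For divide and conquer with division factor 5:

Problem sizes at each level:
Level 0: 48828125
Level 1: 9765625
Level 2: 1953125
Level 3: 390625
Level 4: 78125
Level 5: 15625
Level 6: 3125
Level 7: 625
Level 8: 125
Level 9: 25
Level 10: 5
Level 11: 1

The root is level 0 and the size-1 base case is level 11 (the tree spans levels 0 through 11, i.e. 12 levels counting the root), so the depth is the number of divisions: log_5(48828125) = 11

The recursion tree depth is log_5(48828125) = 11. At each level, the problem size is divided by 5, so it takes 11 divisions to reduce to a base case of size 1. The algorithm makes 5 recursive calls at each level.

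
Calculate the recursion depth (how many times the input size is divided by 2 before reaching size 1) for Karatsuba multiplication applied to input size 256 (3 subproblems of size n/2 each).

For divide and conquer with division factor 2:

Problem sizes at each level:
Level 0: 256
Level 1: 128
Level 2: 64
Level 3: 32
Level 4: 16
Level 5: 8
Level 6: 4
Level 7: 2
Level 8: 1

The root is level 0 and the size-1 base case is level 8 (the tree spans levels 0 through 8, i.e. 9 levels counting the root), so the depth is the number of divisions: log_2(256) = 8

The recursion tree depth is log_2(256) = 8. At each level, the problem size is divided by 2, so it takes 8 divisions to reduce to a base case of size 1. The algorithm makes 3 recursive calls at each level.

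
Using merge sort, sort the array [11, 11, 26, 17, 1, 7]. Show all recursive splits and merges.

Merge sort trace:

Split: [11, 11, 26, 17, 1, 7] -> [11, 11, 26] and [17, 1, 7]
  Split: [11, 11, 26] -> [11] and [11, 26]
    Split: [11, 26] -> [11] and [26]
    Merge: [11] + [26] -> [11, 26]
  Merge: [11] + [11, 26] -> [11, 11, 26]
  Split: [17, 1, 7] -> [17] and [1, 7]
    Split: [1, 7] -> [1] and [7]
    Merge: [1] + [7] -> [1, 7]
  Merge: [17] + [1, 7] -> [1, 7, 17]
Merge: [11, 11, 26] + [1, 7, 17] -> [1, 7, 11, 11, 17, 26]

Final sorted array: [1, 7, 11, 11, 17, 26]

The merge sort proceeds by recursively splitting the array and merging sorted halves.
After all merges, the sorted array is [1, 7, 11, 11, 17, 26].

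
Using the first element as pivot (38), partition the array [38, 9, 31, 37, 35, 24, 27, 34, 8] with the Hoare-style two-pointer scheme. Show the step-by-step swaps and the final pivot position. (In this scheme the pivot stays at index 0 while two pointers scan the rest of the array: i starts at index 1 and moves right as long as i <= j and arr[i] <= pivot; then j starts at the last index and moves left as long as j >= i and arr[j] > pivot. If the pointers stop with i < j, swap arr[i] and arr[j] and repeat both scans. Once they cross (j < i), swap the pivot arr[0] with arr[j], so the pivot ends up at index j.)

Hoare-style two-pointer partition with pivot = 38:

Initial array: [38, 9, 31, 37, 35, 24, 27, 34, 8]

Pointers start at i = 1, j = 8.
i ends at 9, j ends at 8: the pointers have crossed (j < i), so scanning stops.

Swap pivot arr[0] with arr[8] to place pivot at position 8: [8, 9, 31, 37, 35, 24, 27, 34, 38]
Pivot position: 8

After partitioning with pivot 38, the array becomes [8, 9, 31, 37, 35, 24, 27, 34, 38]. The pivot is placed at index 8. All elements to the left of the pivot are <= 38, and all elements to the right are > 38.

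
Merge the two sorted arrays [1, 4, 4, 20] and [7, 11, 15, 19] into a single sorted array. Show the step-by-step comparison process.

Merging process:

Compare 1 vs 7: take 1 from left. Merged: [1]
Compare 4 vs 7: take 4 from left. Merged: [1, 4]
Compare 4 vs 7: take 4 from left. Merged: [1, 4, 4]
Compare 20 vs 7: take 7 from right. Merged: [1, 4, 4, 7]
Compare 20 vs 11: take 11 from right. Merged: [1, 4, 4, 7, 11]
Compare 20 vs 15: take 15 from right. Merged: [1, 4, 4, 7, 11, 15]
Compare 20 vs 19: take 19 from right. Merged: [1, 4, 4, 7, 11, 15, 19]
Append remaining from left: [20]. Merged: [1, 4, 4, 7, 11, 15, 19, 20]

Final merged array: [1, 4, 4, 7, 11, 15, 19, 20]
Total comparisons: 7

The merged array is [1, 4, 4, 7, 11, 15, 19, 20], requiring 7 comparisons. The merge step runs in O(n) time where n is the total number of elements.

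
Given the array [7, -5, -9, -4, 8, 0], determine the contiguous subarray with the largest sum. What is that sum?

Using Kadane's algorithm on [7, -5, -9, -4, 8, 0]:

Scanning through the array:
Position 1 (value -5): max_ending_here = 2, max_so_far = 7
Position 2 (value -9): max_ending_here = -7, max_so_far = 7
Position 3 (value -4): max_ending_here = -4, max_so_far = 7
Position 4 (value 8): max_ending_here = 8, max_so_far = 8
Position 5 (value 0): max_ending_here = 8, max_so_far = 8

Maximum subarray: [8]
Maximum sum: 8

The maximum subarray is [8] with sum 8. This subarray runs from index 4 to index 4.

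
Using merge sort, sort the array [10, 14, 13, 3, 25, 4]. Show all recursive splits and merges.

Merge sort trace:

Split: [10, 14, 13, 3, 25, 4] -> [10, 14, 13] and [3, 25, 4]
  Split: [10, 14, 13] -> [10] and [14, 13]
    Split: [14, 13] -> [14] and [13]
    Merge: [14] + [13] -> [13, 14]
  Merge: [10] + [13, 14] -> [10, 13, 14]
  Split: [3, 25, 4] -> [3] and [25, 4]
    Split: [25, 4] -> [25] and [4]
    Merge: [25] + [4] -> [4, 25]
  Merge: [3] + [4, 25] -> [3, 4, 25]
Merge: [10, 13, 14] + [3, 4, 25] -> [3, 4, 10, 13, 14, 25]

Final sorted array: [3, 4, 10, 13, 14, 25]

The merge sort proceeds by recursively splitting the array and merging sorted halves.
After all merges, the sorted array is [3, 4, 10, 13, 14, 25].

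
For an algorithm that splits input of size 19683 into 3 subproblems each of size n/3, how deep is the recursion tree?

For divide and conquer with division factor 3:

Problem sizes at each level:
Level 0: 19683
Level 1: 6561
Level 2: 2187
Level 3: 729
Level 4: 243
Level 5: 81
Level 6: 27
Level 7: 9
Level 8: 3
Level 9: 1

The root is level 0 and the size-1 base case is level 9 (the tree spans levels 0 through 9, i.e. 10 levels counting the root), so the depth is the number of divisions: log_3(19683) = 9

The recursion tree depth is log_3(19683) = 9. At each level, the problem size is divided by 3, so it takes 9 divisions to reduce to a base case of size 1. The algorithm makes 3 recursive calls at each level.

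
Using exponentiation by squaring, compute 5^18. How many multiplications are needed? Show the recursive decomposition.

Computing 5^18 by squaring (build up from 5^1; each line after the first costs one multiplication):

5^1 = 5
5^2 = (5^1)^2 = 5^2 = 25
5^4 = (5^2)^2 = 25^2 = 625
5^8 = (5^4)^2 = 625^2 = 390625
5^9 = 5 * 5^8 = 5 * 390625 = 1953125
5^18 = (5^9)^2 = 1953125^2 = 3814697265625

Result: 3814697265625
Multiplications needed: 5 (5 lines after 5^1)

5^18 = 3814697265625. Using exponentiation by squaring, this requires 5 multiplications. The key idea: if the exponent is even, square the half-power; if odd, multiply by the base once.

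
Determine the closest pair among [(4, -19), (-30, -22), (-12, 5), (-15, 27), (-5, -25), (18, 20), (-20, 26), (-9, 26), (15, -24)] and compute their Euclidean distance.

Computing all pairwise distances among 9 points:

d((4, -19), (-30, -22)) = 34.1321
d((4, -19), (-12, 5)) = 28.8444
d((4, -19), (-15, 27)) = 49.7695
d((4, -19), (-5, -25)) = 10.8167
d((4, -19), (18, 20)) = 41.4367
d((4, -19), (-20, 26)) = 51.0
d((4, -19), (-9, 26)) = 46.8402
d((4, -19), (15, -24)) = 12.083
d((-30, -22), (-12, 5)) = 32.45
d((-30, -22), (-15, 27)) = 51.2445
d((-30, -22), (-5, -25)) = 25.1794
d((-30, -22), (18, 20)) = 63.7809
d((-30, -22), (-20, 26)) = 49.0306
d((-30, -22), (-9, 26)) = 52.3927
d((-30, -22), (15, -24)) = 45.0444
d((-12, 5), (-15, 27)) = 22.2036
d((-12, 5), (-5, -25)) = 30.8058
d((-12, 5), (18, 20)) = 33.541
d((-12, 5), (-20, 26)) = 22.4722
d((-12, 5), (-9, 26)) = 21.2132
d((-12, 5), (15, -24)) = 39.6232
d((-15, 27), (-5, -25)) = 52.9528
d((-15, 27), (18, 20)) = 33.7343
d((-15, 27), (-20, 26)) = 5.099 <-- minimum
d((-15, 27), (-9, 26)) = 6.0828
d((-15, 27), (15, -24)) = 59.1692
d((-5, -25), (18, 20)) = 50.5371
d((-5, -25), (-20, 26)) = 53.1601
d((-5, -25), (-9, 26)) = 51.1566
d((-5, -25), (15, -24)) = 20.025
d((18, 20), (-20, 26)) = 38.4708
d((18, 20), (-9, 26)) = 27.6586
d((18, 20), (15, -24)) = 44.1022
d((-20, 26), (-9, 26)) = 11.0
d((-20, 26), (15, -24)) = 61.0328
d((-9, 26), (15, -24)) = 55.4617

Closest pair: (-15, 27) and (-20, 26) with distance 5.099

The closest pair is (-15, 27) and (-20, 26) with Euclidean distance 5.099. For 9 points, brute-force pairwise comparison is shown above. For large n, the divide-and-conquer algorithm (sort by x, recurse on halves, check the dividing strip) achieves O(n log n).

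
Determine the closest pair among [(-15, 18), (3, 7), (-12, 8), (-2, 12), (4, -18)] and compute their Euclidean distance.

Computing all pairwise distances among 5 points:

d((-15, 18), (3, 7)) = 21.095
d((-15, 18), (-12, 8)) = 10.4403
d((-15, 18), (-2, 12)) = 14.3178
d((-15, 18), (4, -18)) = 40.7063
d((3, 7), (-12, 8)) = 15.0333
d((3, 7), (-2, 12)) = 7.0711 <-- minimum
d((3, 7), (4, -18)) = 25.02
d((-12, 8), (-2, 12)) = 10.7703
d((-12, 8), (4, -18)) = 30.5287
d((-2, 12), (4, -18)) = 30.5941

Closest pair: (3, 7) and (-2, 12) with distance 7.0711

The closest pair is (3, 7) and (-2, 12) with Euclidean distance 7.0711. For 5 points, brute-force pairwise comparison is shown above. For large n, the divide-and-conquer algorithm (sort by x, recurse on halves, check the dividing strip) achieves O(n log n).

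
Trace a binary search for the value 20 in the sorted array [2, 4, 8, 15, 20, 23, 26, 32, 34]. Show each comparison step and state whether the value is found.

Binary search for 20 in [2, 4, 8, 15, 20, 23, 26, 32, 34]:

lo=0, hi=8, mid=4, arr[mid]=20 -> Found target at index 4!

Binary search finds 20 at index 4 after 1 comparisons. The search repeatedly halves the search space by comparing with the middle element.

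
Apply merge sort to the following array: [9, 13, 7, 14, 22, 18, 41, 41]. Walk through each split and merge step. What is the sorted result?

Merge sort trace:

Split: [9, 13, 7, 14, 22, 18, 41, 41] -> [9, 13, 7, 14] and [22, 18, 41, 41]
  Split: [9, 13, 7, 14] -> [9, 13] and [7, 14]
    Split: [9, 13] -> [9] and [13]
    Merge: [9] + [13] -> [9, 13]
    Split: [7, 14] -> [7] and [14]
    Merge: [7] + [14] -> [7, 14]
  Merge: [9, 13] + [7, 14] -> [7, 9, 13, 14]
  Split: [22, 18, 41, 41] -> [22, 18] and [41, 41]
    Split: [22, 18] -> [22] and [18]
    Merge: [22] + [18] -> [18, 22]
    Split: [41, 41] -> [41] and [41]
    Merge: [41] + [41] -> [41, 41]
  Merge: [18, 22] + [41, 41] -> [18, 22, 41, 41]
Merge: [7, 9, 13, 14] + [18, 22, 41, 41] -> [7, 9, 13, 14, 18, 22, 41, 41]

Final sorted array: [7, 9, 13, 14, 18, 22, 41, 41]

The merge sort proceeds by recursively splitting the array and merging sorted halves.
After all merges, the sorted array is [7, 9, 13, 14, 18, 22, 41, 41].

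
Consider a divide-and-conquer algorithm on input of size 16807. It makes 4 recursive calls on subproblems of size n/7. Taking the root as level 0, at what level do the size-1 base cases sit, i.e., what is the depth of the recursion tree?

For divide and conquer with division factor 7:

Problem sizes at each level:
Level 0: 16807
Level 1: 2401
Level 2: 343
Level 3: 49
Level 4: 7
Level 5: 1

The root is level 0 and the size-1 base case is level 5 (the tree spans levels 0 through 5, i.e. 6 levels counting the root), so the depth is the number of divisions: log_7(16807) = 5

The recursion tree depth is log_7(16807) = 5. At each level, the problem size is divided by 7, so it takes 5 divisions to reduce to a base case of size 1. The algorithm makes 4 recursive calls at each level.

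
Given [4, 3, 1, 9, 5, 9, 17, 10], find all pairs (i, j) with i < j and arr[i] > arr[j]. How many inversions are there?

Finding inversions in [4, 3, 1, 9, 5, 9, 17, 10]:

(0, 1): arr[0]=4 > arr[1]=3
(0, 2): arr[0]=4 > arr[2]=1
(1, 2): arr[1]=3 > arr[2]=1
(3, 4): arr[3]=9 > arr[4]=5
(6, 7): arr[6]=17 > arr[7]=10

Total inversions: 5

The array has 5 inversion(s): (0,1), (0,2), (1,2), (3,4), (6,7). Each pair (i,j) satisfies i < j and arr[i] > arr[j].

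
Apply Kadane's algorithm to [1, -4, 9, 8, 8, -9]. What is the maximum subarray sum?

Using Kadane's algorithm on [1, -4, 9, 8, 8, -9]:

Scanning through the array:
Position 1 (value -4): max_ending_here = -3, max_so_far = 1
Position 2 (value 9): max_ending_here = 9, max_so_far = 9
Position 3 (value 8): max_ending_here = 17, max_so_far = 17
Position 4 (value 8): max_ending_here = 25, max_so_far = 25
Position 5 (value -9): max_ending_here = 16, max_so_far = 25

Maximum subarray: [9, 8, 8]
Maximum sum: 25

The maximum subarray is [9, 8, 8] with sum 25. This subarray runs from index 2 to index 4.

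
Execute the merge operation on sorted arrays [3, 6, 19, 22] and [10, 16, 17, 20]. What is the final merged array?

Merging process:

Compare 3 vs 10: take 3 from left. Merged: [3]
Compare 6 vs 10: take 6 from left. Merged: [3, 6]
Compare 19 vs 10: take 10 from right. Merged: [3, 6, 10]
Compare 19 vs 16: take 16 from right. Merged: [3, 6, 10, 16]
Compare 19 vs 17: take 17 from right. Merged: [3, 6, 10, 16, 17]
Compare 19 vs 20: take 19 from left. Merged: [3, 6, 10, 16, 17, 19]
Compare 22 vs 20: take 20 from right. Merged: [3, 6, 10, 16, 17, 19, 20]
Append remaining from left: [22]. Merged: [3, 6, 10, 16, 17, 19, 20, 22]

Final merged array: [3, 6, 10, 16, 17, 19, 20, 22]
Total comparisons: 7

The merged array is [3, 6, 10, 16, 17, 19, 20, 22], requiring 7 comparisons. The merge step runs in O(n) time where n is the total number of elements.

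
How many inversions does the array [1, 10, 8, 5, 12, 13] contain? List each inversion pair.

Finding inversions in [1, 10, 8, 5, 12, 13]:

(1, 2): arr[1]=10 > arr[2]=8
(1, 3): arr[1]=10 > arr[3]=5
(2, 3): arr[2]=8 > arr[3]=5

Total inversions: 3

The array has 3 inversion(s): (1,2), (1,3), (2,3). Each pair (i,j) satisfies i < j and arr[i] > arr[j].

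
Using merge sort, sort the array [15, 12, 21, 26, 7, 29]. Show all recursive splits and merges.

Merge sort trace:

Split: [15, 12, 21, 26, 7, 29] -> [15, 12, 21] and [26, 7, 29]
  Split: [15, 12, 21] -> [15] and [12, 21]
    Split: [12, 21] -> [12] and [21]
    Merge: [12] + [21] -> [12, 21]
  Merge: [15] + [12, 21] -> [12, 15, 21]
  Split: [26, 7, 29] -> [26] and [7, 29]
    Split: [7, 29] -> [7] and [29]
    Merge: [7] + [29] -> [7, 29]
  Merge: [26] + [7, 29] -> [7, 26, 29]
Merge: [12, 15, 21] + [7, 26, 29] -> [7, 12, 15, 21, 26, 29]

Final sorted array: [7, 12, 15, 21, 26, 29]

The merge sort proceeds by recursively splitting the array and merging sorted halves.
After all merges, the sorted array is [7, 12, 15, 21, 26, 29].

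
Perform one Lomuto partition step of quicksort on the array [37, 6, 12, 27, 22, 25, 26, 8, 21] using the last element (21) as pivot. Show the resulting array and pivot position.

Lomuto partition with pivot = 21:

Initial array: [37, 6, 12, 27, 22, 25, 26, 8, 21]

arr[0]=37 > 21: no swap
arr[1]=6 <= 21: swap with position 0, array becomes [6, 37, 12, 27, 22, 25, 26, 8, 21]
arr[2]=12 <= 21: swap with position 1, array becomes [6, 12, 37, 27, 22, 25, 26, 8, 21]
arr[3]=27 > 21: no swap
arr[4]=22 > 21: no swap
arr[5]=25 > 21: no swap
arr[6]=26 > 21: no swap
arr[7]=8 <= 21: swap with position 2, array becomes [6, 12, 8, 27, 22, 25, 26, 37, 21]

Place pivot at position 3: [6, 12, 8, 21, 22, 25, 26, 37, 27]
Pivot position: 3

After partitioning with pivot 21, the array becomes [6, 12, 8, 21, 22, 25, 26, 37, 27]. The pivot is placed at index 3. All elements to the left of the pivot are <= 21, and all elements to the right are > 21.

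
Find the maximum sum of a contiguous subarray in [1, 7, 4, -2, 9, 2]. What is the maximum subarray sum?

Using Kadane's algorithm on [1, 7, 4, -2, 9, 2]:

Scanning through the array:
Position 1 (value 7): max_ending_here = 8, max_so_far = 8
Position 2 (value 4): max_ending_here = 12, max_so_far = 12
Position 3 (value -2): max_ending_here = 10, max_so_far = 12
Position 4 (value 9): max_ending_here = 19, max_so_far = 19
Position 5 (value 2): max_ending_here = 21, max_so_far = 21

Maximum subarray: [1, 7, 4, -2, 9, 2]
Maximum sum: 21

The maximum subarray is [1, 7, 4, -2, 9, 2] with sum 21. This subarray runs from index 0 to index 5.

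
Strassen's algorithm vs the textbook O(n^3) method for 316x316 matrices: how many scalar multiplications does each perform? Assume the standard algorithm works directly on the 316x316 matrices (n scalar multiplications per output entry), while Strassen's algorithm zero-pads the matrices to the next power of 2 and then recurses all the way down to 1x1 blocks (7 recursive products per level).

Matrix multiplication for 316x316 matrices:

Strassen's algorithm requires power-of-2 dimensions. Pad 316x316 to 512x512 (next power of 2).

Standard algorithm: 316^3 = 31554496 multiplications
Strassen's algorithm: 7^(log2(512)) = 7^9 = 40353607 multiplications
Difference: 31554496 - 40353607 = -8799111 (Strassen uses MORE here due to padding overhead — for small or just-over-power-of-2 n, padding can outweigh the per-level savings)

Standard: 31554496 multiplications (316^3). Strassen: 40353607 multiplications (7^9, after padding to 512x512). Strassen reduces 8 recursive multiplications to 7 at each level.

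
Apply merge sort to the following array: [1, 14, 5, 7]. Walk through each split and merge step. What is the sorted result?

Merge sort trace:

Split: [1, 14, 5, 7] -> [1, 14] and [5, 7]
  Split: [1, 14] -> [1] and [14]
  Merge: [1] + [14] -> [1, 14]
  Split: [5, 7] -> [5] and [7]
  Merge: [5] + [7] -> [5, 7]
Merge: [1, 14] + [5, 7] -> [1, 5, 7, 14]

Final sorted array: [1, 5, 7, 14]

The merge sort proceeds by recursively splitting the array and merging sorted halves.
After all merges, the sorted array is [1, 5, 7, 14].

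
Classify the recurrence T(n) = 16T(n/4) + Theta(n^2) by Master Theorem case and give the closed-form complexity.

Master Theorem for T(n) = 16T(n/4) + O(n^2):

a = 16, b = 4, c = 2
log_b(a) = log_4(16) = 2.0000

Case 2: c = 2 = log_4(16) = 2.0000
T(n) = O(n^2 log n) = O(n^2 log n)

For T(n) = 16T(n/4) + O(n^2): log_4(16) = 2.0000. This is Case 2 of the Master Theorem (c = log_b(a), equal work at all levels), giving O(n^2 log n).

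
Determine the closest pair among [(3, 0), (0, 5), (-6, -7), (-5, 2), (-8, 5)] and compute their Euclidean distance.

Computing all pairwise distances among 5 points:

d((3, 0), (0, 5)) = 5.831
d((3, 0), (-6, -7)) = 11.4018
d((3, 0), (-5, 2)) = 8.2462
d((3, 0), (-8, 5)) = 12.083
d((0, 5), (-6, -7)) = 13.4164
d((0, 5), (-5, 2)) = 5.831
d((0, 5), (-8, 5)) = 8.0
d((-6, -7), (-5, 2)) = 9.0554
d((-6, -7), (-8, 5)) = 12.1655
d((-5, 2), (-8, 5)) = 4.2426 <-- minimum

Closest pair: (-5, 2) and (-8, 5) with distance 4.2426

The closest pair is (-5, 2) and (-8, 5) with Euclidean distance 4.2426. For 5 points, brute-force pairwise comparison is shown above. For large n, the divide-and-conquer algorithm (sort by x, recurse on halves, check the dividing strip) achieves O(n log n).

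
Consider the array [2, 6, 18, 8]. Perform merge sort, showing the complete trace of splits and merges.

Merge sort trace:

Split: [2, 6, 18, 8] -> [2, 6] and [18, 8]
  Split: [2, 6] -> [2] and [6]
  Merge: [2] + [6] -> [2, 6]
  Split: [18, 8] -> [18] and [8]
  Merge: [18] + [8] -> [8, 18]
Merge: [2, 6] + [8, 18] -> [2, 6, 8, 18]

Final sorted array: [2, 6, 8, 18]

The merge sort proceeds by recursively splitting the array and merging sorted halves.
After all merges, the sorted array is [2, 6, 8, 18].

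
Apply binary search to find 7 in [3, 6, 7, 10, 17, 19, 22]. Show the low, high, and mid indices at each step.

Binary search for 7 in [3, 6, 7, 10, 17, 19, 22]:

lo=0, hi=6, mid=3, arr[mid]=10 -> 10 > 7, search left half
lo=0, hi=2, mid=1, arr[mid]=6 -> 6 < 7, search right half
lo=2, hi=2, mid=2, arr[mid]=7 -> Found target at index 2!

Binary search finds 7 at index 2 after 3 comparisons. The search repeatedly halves the search space by comparing with the middle element.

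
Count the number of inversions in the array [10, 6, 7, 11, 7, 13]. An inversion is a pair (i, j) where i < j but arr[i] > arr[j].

Finding inversions in [10, 6, 7, 11, 7, 13]:

(0, 1): arr[0]=10 > arr[1]=6
(0, 2): arr[0]=10 > arr[2]=7
(0, 4): arr[0]=10 > arr[4]=7
(3, 4): arr[3]=11 > arr[4]=7

Total inversions: 4

The array has 4 inversion(s): (0,1), (0,2), (0,4), (3,4). Each pair (i,j) satisfies i < j and arr[i] > arr[j].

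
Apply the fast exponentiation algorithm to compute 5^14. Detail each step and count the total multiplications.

Computing 5^14 by squaring (build up from 5^1; each line after the first costs one multiplication):

5^1 = 5
5^2 = (5^1)^2 = 5^2 = 25
5^3 = 5 * 5^2 = 5 * 25 = 125
5^6 = (5^3)^2 = 125^2 = 15625
5^7 = 5 * 5^6 = 5 * 15625 = 78125
5^14 = (5^7)^2 = 78125^2 = 6103515625

Result: 6103515625
Multiplications needed: 5 (5 lines after 5^1)

5^14 = 6103515625. Using exponentiation by squaring, this requires 5 multiplications. The key idea: if the exponent is even, square the half-power; if odd, multiply by the base once.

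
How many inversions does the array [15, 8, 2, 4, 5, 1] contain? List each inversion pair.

Finding inversions in [15, 8, 2, 4, 5, 1]:

(0, 1): arr[0]=15 > arr[1]=8
(0, 2): arr[0]=15 > arr[2]=2
(0, 3): arr[0]=15 > arr[3]=4
(0, 4): arr[0]=15 > arr[4]=5
(0, 5): arr[0]=15 > arr[5]=1
(1, 2): arr[1]=8 > arr[2]=2
(1, 3): arr[1]=8 > arr[3]=4
(1, 4): arr[1]=8 > arr[4]=5
(1, 5): arr[1]=8 > arr[5]=1
(2, 5): arr[2]=2 > arr[5]=1
(3, 5): arr[3]=4 > arr[5]=1
(4, 5): arr[4]=5 > arr[5]=1

Total inversions: 12

The array has 12 inversion(s): (0,1), (0,2), (0,3), (0,4), (0,5), (1,2), (1,3), (1,4), (1,5), (2,5), (3,5), (4,5). Each pair (i,j) satisfies i < j and arr[i] > arr[j].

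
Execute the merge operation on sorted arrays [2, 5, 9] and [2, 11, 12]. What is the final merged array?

Merging process:

Compare 2 vs 2: take 2 from left. Merged: [2]
Compare 5 vs 2: take 2 from right. Merged: [2, 2]
Compare 5 vs 11: take 5 from left. Merged: [2, 2, 5]
Compare 9 vs 11: take 9 from left. Merged: [2, 2, 5, 9]
Append remaining from right: [11, 12]. Merged: [2, 2, 5, 9, 11, 12]

Final merged array: [2, 2, 5, 9, 11, 12]
Total comparisons: 4

The merged array is [2, 2, 5, 9, 11, 12], requiring 4 comparisons. The merge step runs in O(n) time where n is the total number of elements.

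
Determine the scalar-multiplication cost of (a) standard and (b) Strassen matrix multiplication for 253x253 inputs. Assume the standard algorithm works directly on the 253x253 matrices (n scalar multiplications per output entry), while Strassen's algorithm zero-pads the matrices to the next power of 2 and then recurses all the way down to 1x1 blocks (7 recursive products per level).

Matrix multiplication for 253x253 matrices:

Strassen's algorithm requires power-of-2 dimensions. Pad 253x253 to 256x256 (next power of 2).

Standard algorithm: 253^3 = 16194277 multiplications
Strassen's algorithm: 7^(log2(256)) = 7^8 = 5764801 multiplications
Savings: 16194277 - 5764801 = 10429476 multiplications

Standard: 16194277 multiplications (253^3). Strassen: 5764801 multiplications (7^8, after padding to 256x256). Strassen reduces 8 recursive multiplications to 7 at each level.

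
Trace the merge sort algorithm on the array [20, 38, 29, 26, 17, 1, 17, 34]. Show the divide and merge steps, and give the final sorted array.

Merge sort trace:

Split: [20, 38, 29, 26, 17, 1, 17, 34] -> [20, 38, 29, 26] and [17, 1, 17, 34]
  Split: [20, 38, 29, 26] -> [20, 38] and [29, 26]
    Split: [20, 38] -> [20] and [38]
    Merge: [20] + [38] -> [20, 38]
    Split: [29, 26] -> [29] and [26]
    Merge: [29] + [26] -> [26, 29]
  Merge: [20, 38] + [26, 29] -> [20, 26, 29, 38]
  Split: [17, 1, 17, 34] -> [17, 1] and [17, 34]
    Split: [17, 1] -> [17] and [1]
    Merge: [17] + [1] -> [1, 17]
    Split: [17, 34] -> [17] and [34]
    Merge: [17] + [34] -> [17, 34]
  Merge: [1, 17] + [17, 34] -> [1, 17, 17, 34]
Merge: [20, 26, 29, 38] + [1, 17, 17, 34] -> [1, 17, 17, 20, 26, 29, 34, 38]

Final sorted array: [1, 17, 17, 20, 26, 29, 34, 38]

The merge sort proceeds by recursively splitting the array and merging sorted halves.
After all merges, the sorted array is [1, 17, 17, 20, 26, 29, 34, 38].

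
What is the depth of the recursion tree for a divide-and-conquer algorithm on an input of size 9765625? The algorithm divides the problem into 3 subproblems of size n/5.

For divide and conquer with division factor 5:

Problem sizes at each level:
Level 0: 9765625
Level 1: 1953125
Level 2: 390625
Level 3: 78125
Level 4: 15625
Level 5: 3125
Level 6: 625
Level 7: 125
Level 8: 25
Level 9: 5
Level 10: 1

The root is level 0 and the size-1 base case is level 10 (the tree spans levels 0 through 10, i.e. 11 levels counting the root), so the depth is the number of divisions: log_5(9765625) = 10

The recursion tree depth is log_5(9765625) = 10. At each level, the problem size is divided by 5, so it takes 10 divisions to reduce to a base case of size 1. The algorithm makes 3 recursive calls at each level.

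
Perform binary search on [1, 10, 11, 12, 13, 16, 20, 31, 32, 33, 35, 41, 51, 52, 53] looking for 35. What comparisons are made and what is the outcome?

Binary search for 35 in [1, 10, 11, 12, 13, 16, 20, 31, 32, 33, 35, 41, 51, 52, 53]:

lo=0, hi=14, mid=7, arr[mid]=31 -> 31 < 35, search right half
lo=8, hi=14, mid=11, arr[mid]=41 -> 41 > 35, search left half
lo=8, hi=10, mid=9, arr[mid]=33 -> 33 < 35, search right half
lo=10, hi=10, mid=10, arr[mid]=35 -> Found target at index 10!

Binary search finds 35 at index 10 after 4 comparisons. The search repeatedly halves the search space by comparing with the middle element.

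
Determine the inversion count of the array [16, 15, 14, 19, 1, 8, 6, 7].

Finding inversions in [16, 15, 14, 19, 1, 8, 6, 7]:

(0, 1): arr[0]=16 > arr[1]=15
(0, 2): arr[0]=16 > arr[2]=14
(0, 4): arr[0]=16 > arr[4]=1
(0, 5): arr[0]=16 > arr[5]=8
(0, 6): arr[0]=16 > arr[6]=6
(0, 7): arr[0]=16 > arr[7]=7
(1, 2): arr[1]=15 > arr[2]=14
(1, 4): arr[1]=15 > arr[4]=1
(1, 5): arr[1]=15 > arr[5]=8
(1, 6): arr[1]=15 > arr[6]=6
(1, 7): arr[1]=15 > arr[7]=7
(2, 4): arr[2]=14 > arr[4]=1
(2, 5): arr[2]=14 > arr[5]=8
(2, 6): arr[2]=14 > arr[6]=6
(2, 7): arr[2]=14 > arr[7]=7
(3, 4): arr[3]=19 > arr[4]=1
(3, 5): arr[3]=19 > arr[5]=8
(3, 6): arr[3]=19 > arr[6]=6
(3, 7): arr[3]=19 > arr[7]=7
(5, 6): arr[5]=8 > arr[6]=6
(5, 7): arr[5]=8 > arr[7]=7

Total inversions: 21

The array has 21 inversion(s): (0,1), (0,2), (0,4), (0,5), (0,6), (0,7), (1,2), (1,4), (1,5), (1,6), (1,7), (2,4), (2,5), (2,6), (2,7), (3,4), (3,5), (3,6), (3,7), (5,6), (5,7). Each pair (i,j) satisfies i < j and arr[i] > arr[j].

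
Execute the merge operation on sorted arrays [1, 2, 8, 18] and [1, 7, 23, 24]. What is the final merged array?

Merging process:

Compare 1 vs 1: take 1 from left. Merged: [1]
Compare 2 vs 1: take 1 from right. Merged: [1, 1]
Compare 2 vs 7: take 2 from left. Merged: [1, 1, 2]
Compare 8 vs 7: take 7 from right. Merged: [1, 1, 2, 7]
Compare 8 vs 23: take 8 from left. Merged: [1, 1, 2, 7, 8]
Compare 18 vs 23: take 18 from left. Merged: [1, 1, 2, 7, 8, 18]
Append remaining from right: [23, 24]. Merged: [1, 1, 2, 7, 8, 18, 23, 24]

Final merged array: [1, 1, 2, 7, 8, 18, 23, 24]
Total comparisons: 6

The merged array is [1, 1, 2, 7, 8, 18, 23, 24], requiring 6 comparisons. The merge step runs in O(n) time where n is the total number of elements.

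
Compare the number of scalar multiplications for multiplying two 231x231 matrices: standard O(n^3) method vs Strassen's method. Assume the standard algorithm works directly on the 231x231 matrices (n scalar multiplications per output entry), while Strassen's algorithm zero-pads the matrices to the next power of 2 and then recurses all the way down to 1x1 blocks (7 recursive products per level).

Matrix multiplication for 231x231 matrices:

Strassen's algorithm requires power-of-2 dimensions. Pad 231x231 to 256x256 (next power of 2).

Standard algorithm: 231^3 = 12326391 multiplications
Strassen's algorithm: 7^(log2(256)) = 7^8 = 5764801 multiplications
Savings: 12326391 - 5764801 = 6561590 multiplications

Standard: 12326391 multiplications (231^3). Strassen: 5764801 multiplications (7^8, after padding to 256x256). Strassen reduces 8 recursive multiplications to 7 at each level.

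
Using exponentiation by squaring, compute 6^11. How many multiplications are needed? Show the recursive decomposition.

Computing 6^11 by squaring (build up from 6^1; each line after the first costs one multiplication):

6^1 = 6
6^2 = (6^1)^2 = 6^2 = 36
6^4 = (6^2)^2 = 36^2 = 1296
6^5 = 6 * 6^4 = 6 * 1296 = 7776
6^10 = (6^5)^2 = 7776^2 = 60466176
6^11 = 6 * 6^10 = 6 * 60466176 = 362797056

Result: 362797056
Multiplications needed: 5 (5 lines after 6^1)

6^11 = 362797056. Using exponentiation by squaring, this requires 5 multiplications. The key idea: if the exponent is even, square the half-power; if odd, multiply by the base once.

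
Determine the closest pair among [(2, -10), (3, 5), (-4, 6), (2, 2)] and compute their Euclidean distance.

Computing all pairwise distances among 4 points:

d((2, -10), (3, 5)) = 15.0333
d((2, -10), (-4, 6)) = 17.088
d((2, -10), (2, 2)) = 12.0
d((3, 5), (-4, 6)) = 7.0711
d((3, 5), (2, 2)) = 3.1623 <-- minimum
d((-4, 6), (2, 2)) = 7.2111

Closest pair: (3, 5) and (2, 2) with distance 3.1623

The closest pair is (3, 5) and (2, 2) with Euclidean distance 3.1623. For 4 points, brute-force pairwise comparison is shown above. For large n, the divide-and-conquer algorithm (sort by x, recurse on halves, check the dividing strip) achieves O(n log n).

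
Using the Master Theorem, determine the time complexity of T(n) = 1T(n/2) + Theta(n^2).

Master Theorem for T(n) = 1T(n/2) + O(n^2):

a = 1, b = 2, c = 2
log_b(a) = log_2(1) = 0.0000

Case 3: c = 2 > log_2(1) = 0.0000
T(n) = O(n^2) = O(n^2)

For T(n) = 1T(n/2) + O(n^2): log_2(1) = 0.0000. This is Case 3 of the Master Theorem (c > log_b(a), work dominated by root), giving O(n^2).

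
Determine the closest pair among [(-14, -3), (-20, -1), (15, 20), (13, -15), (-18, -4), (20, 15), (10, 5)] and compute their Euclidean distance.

Computing all pairwise distances among 7 points:

d((-14, -3), (-20, -1)) = 6.3246
d((-14, -3), (15, 20)) = 37.0135
d((-14, -3), (13, -15)) = 29.5466
d((-14, -3), (-18, -4)) = 4.1231
d((-14, -3), (20, 15)) = 38.4708
d((-14, -3), (10, 5)) = 25.2982
d((-20, -1), (15, 20)) = 40.8167
d((-20, -1), (13, -15)) = 35.8469
d((-20, -1), (-18, -4)) = 3.6056 <-- minimum
d((-20, -1), (20, 15)) = 43.0813
d((-20, -1), (10, 5)) = 30.5941
d((15, 20), (13, -15)) = 35.0571
d((15, 20), (-18, -4)) = 40.8044
d((15, 20), (20, 15)) = 7.0711
d((15, 20), (10, 5)) = 15.8114
d((13, -15), (-18, -4)) = 32.8938
d((13, -15), (20, 15)) = 30.8058
d((13, -15), (10, 5)) = 20.2237
d((-18, -4), (20, 15)) = 42.4853
d((-18, -4), (10, 5)) = 29.4109
d((20, 15), (10, 5)) = 14.1421

Closest pair: (-20, -1) and (-18, -4) with distance 3.6056

The closest pair is (-20, -1) and (-18, -4) with Euclidean distance 3.6056. For 7 points, brute-force pairwise comparison is shown above. For large n, the divide-and-conquer algorithm (sort by x, recurse on halves, check the dividing strip) achieves O(n log n).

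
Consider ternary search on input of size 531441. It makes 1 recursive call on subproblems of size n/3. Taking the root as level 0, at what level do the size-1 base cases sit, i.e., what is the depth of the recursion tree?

For divide and conquer with division factor 3:

Problem sizes at each level:
Level 0: 531441
Level 1: 177147
Level 2: 59049
Level 3: 19683
Level 4: 6561
Level 5: 2187
Level 6: 729
Level 7: 243
Level 8: 81
Level 9: 27
Level 10: 9
Level 11: 3
Level 12: 1

The root is level 0 and the size-1 base case is level 12 (the tree spans levels 0 through 12, i.e. 13 levels counting the root), so the depth is the number of divisions: log_3(531441) = 12

The recursion tree depth is log_3(531441) = 12. At each level, the problem size is divided by 3, so it takes 12 divisions to reduce to a base case of size 1. The algorithm makes 1 recursive call at each level.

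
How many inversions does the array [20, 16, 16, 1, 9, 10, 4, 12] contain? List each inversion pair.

Finding inversions in [20, 16, 16, 1, 9, 10, 4, 12]:

(0, 1): arr[0]=20 > arr[1]=16
(0, 2): arr[0]=20 > arr[2]=16
(0, 3): arr[0]=20 > arr[3]=1
(0, 4): arr[0]=20 > arr[4]=9
(0, 5): arr[0]=20 > arr[5]=10
(0, 6): arr[0]=20 > arr[6]=4
(0, 7): arr[0]=20 > arr[7]=12
(1, 3): arr[1]=16 > arr[3]=1
(1, 4): arr[1]=16 > arr[4]=9
(1, 5): arr[1]=16 > arr[5]=10
(1, 6): arr[1]=16 > arr[6]=4
(1, 7): arr[1]=16 > arr[7]=12
(2, 3): arr[2]=16 > arr[3]=1
(2, 4): arr[2]=16 > arr[4]=9
(2, 5): arr[2]=16 > arr[5]=10
(2, 6): arr[2]=16 > arr[6]=4
(2, 7): arr[2]=16 > arr[7]=12
(4, 6): arr[4]=9 > arr[6]=4
(5, 6): arr[5]=10 > arr[6]=4

Total inversions: 19

The array has 19 inversion(s): (0,1), (0,2), (0,3), (0,4), (0,5), (0,6), (0,7), (1,3), (1,4), (1,5), (1,6), (1,7), (2,3), (2,4), (2,5), (2,6), (2,7), (4,6), (5,6). Each pair (i,j) satisfies i < j and arr[i] > arr[j].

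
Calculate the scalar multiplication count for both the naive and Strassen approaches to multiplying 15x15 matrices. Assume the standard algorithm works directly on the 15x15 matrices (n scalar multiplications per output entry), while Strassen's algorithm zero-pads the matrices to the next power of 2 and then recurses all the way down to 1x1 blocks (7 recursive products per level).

Matrix multiplication for 15x15 matrices:

Strassen's algorithm requires power-of-2 dimensions. Pad 15x15 to 16x16 (next power of 2).

Standard algorithm: 15^3 = 3375 multiplications
Strassen's algorithm: 7^(log2(16)) = 7^4 = 2401 multiplications
Savings: 3375 - 2401 = 974 multiplications

Standard: 3375 multiplications (15^3). Strassen: 2401 multiplications (7^4, after padding to 16x16). Strassen reduces 8 recursive multiplications to 7 at each level.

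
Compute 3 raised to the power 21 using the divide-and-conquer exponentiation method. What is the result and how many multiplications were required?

Computing 3^21 by squaring (build up from 3^1; each line after the first costs one multiplication):

3^1 = 3
3^2 = (3^1)^2 = 3^2 = 9
3^4 = (3^2)^2 = 9^2 = 81
3^5 = 3 * 3^4 = 3 * 81 = 243
3^10 = (3^5)^2 = 243^2 = 59049
3^20 = (3^10)^2 = 59049^2 = 3486784401
3^21 = 3 * 3^20 = 3 * 3486784401 = 10460353203

Result: 10460353203
Multiplications needed: 6 (6 lines after 3^1)

3^21 = 10460353203. Using exponentiation by squaring, this requires 6 multiplications. The key idea: if the exponent is even, square the half-power; if odd, multiply by the base once.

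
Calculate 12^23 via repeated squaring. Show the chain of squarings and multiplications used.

Computing 12^23 by squaring (build up from 12^1; each line after the first costs one multiplication):

12^1 = 12
12^2 = (12^1)^2 = 12^2 = 144
12^4 = (12^2)^2 = 144^2 = 20736
12^5 = 12 * 12^4 = 12 * 20736 = 248832
12^10 = (12^5)^2 = 248832^2 = 61917364224
12^11 = 12 * 12^10 = 12 * 61917364224 = 743008370688
12^22 = (12^11)^2 = 743008370688^2 = 552061438912436417593344
12^23 = 12 * 12^22 = 12 * 552061438912436417593344 = 6624737266949237011120128

Result: 6624737266949237011120128
Multiplications needed: 7 (7 lines after 12^1)

12^23 = 6624737266949237011120128. Using exponentiation by squaring, this requires 7 multiplications. The key idea: if the exponent is even, square the half-power; if odd, multiply by the base once.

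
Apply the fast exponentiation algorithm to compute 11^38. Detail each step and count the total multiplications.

Computing 11^38 by squaring (build up from 11^1; each line after the first costs one multiplication):

11^1 = 11
11^2 = (11^1)^2 = 11^2 = 121
11^4 = (11^2)^2 = 121^2 = 14641
11^8 = (11^4)^2 = 14641^2 = 214358881
11^9 = 11 * 11^8 = 11 * 214358881 = 2357947691
11^18 = (11^9)^2 = 2357947691^2 = 5559917313492231481
11^19 = 11 * 11^18 = 11 * 5559917313492231481 = 61159090448414546291
11^38 = (11^19)^2 = 61159090448414546291^2 = 3740434344477351388916475705363381856681

Result: 3740434344477351388916475705363381856681
Multiplications needed: 7 (7 lines after 11^1)

11^38 = 3740434344477351388916475705363381856681. Using exponentiation by squaring, this requires 7 multiplications. The key idea: if the exponent is even, square the half-power; if odd, multiply by the base once.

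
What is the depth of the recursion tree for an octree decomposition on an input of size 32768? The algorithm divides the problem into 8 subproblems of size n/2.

For divide and conquer with division factor 2:

Problem sizes at each level:
Level 0: 32768
Level 1: 16384
Level 2: 8192
Level 3: 4096
Level 4: 2048
Level 5: 1024
Level 6: 512
Level 7: 256
Level 8: 128
Level 9: 64
Level 10: 32
Level 11: 16
Level 12: 8
Level 13: 4
Level 14: 2
Level 15: 1

The root is level 0 and the size-1 base case is level 15 (the tree spans levels 0 through 15, i.e. 16 levels counting the root), so the depth is the number of divisions: log_2(32768) = 15

The recursion tree depth is log_2(32768) = 15. At each level, the problem size is divided by 2, so it takes 15 divisions to reduce to a base case of size 1. The algorithm makes 8 recursive calls at each level.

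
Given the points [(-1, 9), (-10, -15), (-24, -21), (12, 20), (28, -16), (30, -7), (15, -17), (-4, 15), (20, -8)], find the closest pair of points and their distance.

Computing all pairwise distances among 9 points:

d((-1, 9), (-10, -15)) = 25.632
d((-1, 9), (-24, -21)) = 37.8021
d((-1, 9), (12, 20)) = 17.0294
d((-1, 9), (28, -16)) = 38.2884
d((-1, 9), (30, -7)) = 34.8855
d((-1, 9), (15, -17)) = 30.5287
d((-1, 9), (-4, 15)) = 6.7082 <-- minimum
d((-1, 9), (20, -8)) = 27.0185
d((-10, -15), (-24, -21)) = 15.2315
d((-10, -15), (12, 20)) = 41.3401
d((-10, -15), (28, -16)) = 38.0132
d((-10, -15), (30, -7)) = 40.7922
d((-10, -15), (15, -17)) = 25.0799
d((-10, -15), (-4, 15)) = 30.5941
d((-10, -15), (20, -8)) = 30.8058
d((-24, -21), (12, 20)) = 54.5619
d((-24, -21), (28, -16)) = 52.2398
d((-24, -21), (30, -7)) = 55.7853
d((-24, -21), (15, -17)) = 39.2046
d((-24, -21), (-4, 15)) = 41.1825
d((-24, -21), (20, -8)) = 45.8803
d((12, 20), (28, -16)) = 39.3954
d((12, 20), (30, -7)) = 32.45
d((12, 20), (15, -17)) = 37.1214
d((12, 20), (-4, 15)) = 16.7631
d((12, 20), (20, -8)) = 29.1204
d((28, -16), (30, -7)) = 9.2195
d((28, -16), (15, -17)) = 13.0384
d((28, -16), (-4, 15)) = 44.5533
d((28, -16), (20, -8)) = 11.3137
d((30, -7), (15, -17)) = 18.0278
d((30, -7), (-4, 15)) = 40.4969
d((30, -7), (20, -8)) = 10.0499
d((15, -17), (-4, 15)) = 37.2156
d((15, -17), (20, -8)) = 10.2956
d((-4, 15), (20, -8)) = 33.2415

Closest pair: (-1, 9) and (-4, 15) with distance 6.7082

The closest pair is (-1, 9) and (-4, 15) with Euclidean distance 6.7082. For 9 points, brute-force pairwise comparison is shown above. For large n, the divide-and-conquer algorithm (sort by x, recurse on halves, check the dividing strip) achieves O(n log n).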